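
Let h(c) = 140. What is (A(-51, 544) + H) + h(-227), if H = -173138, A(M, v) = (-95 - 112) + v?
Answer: -172661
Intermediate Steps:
A(M, v) = -207 + v
(A(-51, 544) + H) + h(-227) = ((-207 + 544) - 173138) + 140 = (337 - 173138) + 140 = -172801 + 140 = -172661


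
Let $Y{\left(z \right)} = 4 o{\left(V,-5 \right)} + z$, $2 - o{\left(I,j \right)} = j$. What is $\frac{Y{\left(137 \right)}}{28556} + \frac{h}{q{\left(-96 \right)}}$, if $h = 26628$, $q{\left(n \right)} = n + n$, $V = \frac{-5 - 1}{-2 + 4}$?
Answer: $- \frac{1440071}{10384} \approx -138.68$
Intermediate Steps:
$V = -3$ ($V = - \frac{6}{2} = \left(-6\right) \frac{1}{2} = -3$)
$q{\left(n \right)} = 2 n$
$o{\left(I,j \right)} = 2 - j$
$Y{\left(z \right)} = 28 + z$ ($Y{\left(z \right)} = 4 \left(2 - -5\right) + z = 4 \left(2 + 5\right) + z = 4 \cdot 7 + z = 28 + z$)
$\frac{Y{\left(137 \right)}}{28556} + \frac{h}{q{\left(-96 \right)}} = \frac{28 + 137}{28556} + \frac{26628}{2 \left(-96\right)} = 165 \cdot \frac{1}{28556} + \frac{26628}{-192} = \frac{15}{2596} + 26628 \left(- \frac{1}{192}\right) = \frac{15}{2596} - \frac{2219}{16} = - \frac{1440071}{10384}$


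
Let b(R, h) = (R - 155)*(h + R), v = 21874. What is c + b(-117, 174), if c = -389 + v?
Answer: 5981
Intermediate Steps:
c = 21485 (c = -389 + 21874 = 21485)
b(R, h) = (-155 + R)*(R + h)
c + b(-117, 174) = 21485 + ((-117)² - 155*(-117) - 155*174 - 117*174) = 21485 + (13689 + 18135 - 26970 - 20358) = 21485 - 15504 = 5981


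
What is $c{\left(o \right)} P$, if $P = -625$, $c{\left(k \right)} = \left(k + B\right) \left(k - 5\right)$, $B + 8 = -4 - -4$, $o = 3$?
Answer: $-6250$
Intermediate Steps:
$B = -8$ ($B = -8 - 0 = -8 + \left(-4 + 4\right) = -8 + 0 = -8$)
$c{\left(k \right)} = \left(-8 + k\right) \left(-5 + k\right)$ ($c{\left(k \right)} = \left(k - 8\right) \left(k - 5\right) = \left(-8 + k\right) \left(-5 + k\right)$)
$c{\left(o \right)} P = \left(40 + 3^{2} - 39\right) \left(-625\right) = \left(40 + 9 - 39\right) \left(-625\right) = 10 \left(-625\right) = -6250$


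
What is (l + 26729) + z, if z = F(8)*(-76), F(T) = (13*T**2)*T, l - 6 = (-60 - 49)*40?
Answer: -483481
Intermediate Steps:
l = -4354 (l = 6 + (-60 - 49)*40 = 6 - 109*40 = 6 - 4360 = -4354)
F(T) = 13*T**3
z = -505856 (z = (13*8**3)*(-76) = (13*512)*(-76) = 6656*(-76) = -505856)
(l + 26729) + z = (-4354 + 26729) - 505856 = 22375 - 505856 = -483481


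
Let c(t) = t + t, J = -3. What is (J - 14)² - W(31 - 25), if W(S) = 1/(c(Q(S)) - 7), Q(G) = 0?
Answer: 2024/7 ≈ 289.14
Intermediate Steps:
c(t) = 2*t
W(S) = -⅐ (W(S) = 1/(2*0 - 7) = 1/(0 - 7) = 1/(-7) = -⅐)
(J - 14)² - W(31 - 25) = (-3 - 14)² - 1*(-⅐) = (-17)² + ⅐ = 289 + ⅐ = 2024/7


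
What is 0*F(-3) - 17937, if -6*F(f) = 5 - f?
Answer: -17937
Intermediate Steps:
F(f) = -5/6 + f/6 (F(f) = -(5 - f)/6 = -5/6 + f/6)
0*F(-3) - 17937 = 0*(-5/6 + (1/6)*(-3)) - 17937 = 0*(-5/6 - 1/2) - 17937 = 0*(-4/3) - 17937 = 0 - 17937 = -17937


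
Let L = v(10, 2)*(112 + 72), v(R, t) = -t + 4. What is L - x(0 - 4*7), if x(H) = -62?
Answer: 430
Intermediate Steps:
v(R, t) = 4 - t
L = 368 (L = (4 - 1*2)*(112 + 72) = (4 - 2)*184 = 2*184 = 368)
L - x(0 - 4*7) = 368 - 1*(-62) = 368 + 62 = 430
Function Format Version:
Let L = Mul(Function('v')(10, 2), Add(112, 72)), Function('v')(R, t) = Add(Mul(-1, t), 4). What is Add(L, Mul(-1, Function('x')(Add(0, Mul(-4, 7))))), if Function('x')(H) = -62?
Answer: 430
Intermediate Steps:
Function('v')(R, t) = Add(4, Mul(-1, t))
L = 368 (L = Mul(Add(4, Mul(-1, 2)), Add(112, 72)) = Mul(Add(4, -2), 184) = Mul(2, 184) = 368)
Add(L, Mul(-1, Function('x')(Add(0, Mul(-4, 7))))) = Add(368, Mul(-1, -62)) = Add(368, 62) = 430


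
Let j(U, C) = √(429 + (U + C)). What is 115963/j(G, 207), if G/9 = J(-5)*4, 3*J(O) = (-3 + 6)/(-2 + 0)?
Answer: 115963*√618/618 ≈ 4664.7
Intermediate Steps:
J(O) = -½ (J(O) = ((-3 + 6)/(-2 + 0))/3 = (3/(-2))/3 = (3*(-½))/3 = (⅓)*(-3/2) = -½)
G = -18 (G = 9*(-½*4) = 9*(-2) = -18)
j(U, C) = √(429 + C + U) (j(U, C) = √(429 + (C + U)) = √(429 + C + U))
115963/j(G, 207) = 115963/(√(429 + 207 - 18)) = 115963/(√618) = 115963*(√618/618) = 115963*√618/618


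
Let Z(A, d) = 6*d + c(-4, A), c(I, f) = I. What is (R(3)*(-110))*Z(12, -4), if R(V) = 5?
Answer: 15400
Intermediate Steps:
Z(A, d) = -4 + 6*d (Z(A, d) = 6*d - 4 = -4 + 6*d)
(R(3)*(-110))*Z(12, -4) = (5*(-110))*(-4 + 6*(-4)) = -550*(-4 - 24) = -550*(-28) = 15400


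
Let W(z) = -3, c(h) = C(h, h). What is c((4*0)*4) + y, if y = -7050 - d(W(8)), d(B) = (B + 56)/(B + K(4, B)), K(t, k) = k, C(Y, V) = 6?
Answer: -42211/6 ≈ -7035.2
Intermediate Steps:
c(h) = 6
d(B) = (56 + B)/(2*B) (d(B) = (B + 56)/(B + B) = (56 + B)/((2*B)) = (56 + B)*(1/(2*B)) = (56 + B)/(2*B))
y = -42247/6 (y = -7050 - (56 - 3)/(2*(-3)) = -7050 - (-1)*53/(2*3) = -7050 - 1*(-53/6) = -7050 + 53/6 = -42247/6 ≈ -7041.2)
c((4*0)*4) + y = 6 - 42247/6 = -42211/6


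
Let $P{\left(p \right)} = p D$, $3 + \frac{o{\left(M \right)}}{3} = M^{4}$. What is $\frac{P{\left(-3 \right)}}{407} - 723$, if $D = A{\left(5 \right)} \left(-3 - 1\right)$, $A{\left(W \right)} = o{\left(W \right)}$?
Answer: $- \frac{271869}{407} \approx -667.98$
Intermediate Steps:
$o{\left(M \right)} = -9 + 3 M^{4}$
$A{\left(W \right)} = -9 + 3 W^{4}$
$D = -7464$ ($D = \left(-9 + 3 \cdot 5^{4}\right) \left(-3 - 1\right) = \left(-9 + 3 \cdot 625\right) \left(-4\right) = \left(-9 + 1875\right) \left(-4\right) = 1866 \left(-4\right) = -7464$)
$P{\left(p \right)} = - 7464 p$ ($P{\left(p \right)} = p \left(-7464\right) = - 7464 p$)
$\frac{P{\left(-3 \right)}}{407} - 723 = \frac{\left(-7464\right) \left(-3\right)}{407} - 723 = \frac{1}{407} \cdot 22392 - 723 = \frac{22392}{407} - 723 = - \frac{271869}{407}$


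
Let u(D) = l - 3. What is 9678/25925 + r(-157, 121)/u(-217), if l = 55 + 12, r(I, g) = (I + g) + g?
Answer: 2823017/1659200 ≈ 1.7014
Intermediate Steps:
r(I, g) = I + 2*g
l = 67
u(D) = 64 (u(D) = 67 - 3 = 64)
9678/25925 + r(-157, 121)/u(-217) = 9678/25925 + (-157 + 2*121)/64 = 9678*(1/25925) + (-157 + 242)*(1/64) = 9678/25925 + 85*(1/64) = 9678/25925 + 85/64 = 2823017/1659200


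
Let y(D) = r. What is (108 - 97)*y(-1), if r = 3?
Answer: 33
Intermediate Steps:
y(D) = 3
(108 - 97)*y(-1) = (108 - 97)*3 = 11*3 = 33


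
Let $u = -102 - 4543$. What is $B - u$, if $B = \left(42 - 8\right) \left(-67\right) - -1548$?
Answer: $3915$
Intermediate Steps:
$u = -4645$ ($u = -102 - 4543 = -4645$)
$B = -730$ ($B = 34 \left(-67\right) + 1548 = -2278 + 1548 = -730$)
$B - u = -730 - -4645 = -730 + 4645 = 3915$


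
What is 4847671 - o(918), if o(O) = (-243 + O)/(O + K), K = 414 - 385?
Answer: 4590743762/947 ≈ 4.8477e+6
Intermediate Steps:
K = 29
o(O) = (-243 + O)/(29 + O) (o(O) = (-243 + O)/(O + 29) = (-243 + O)/(29 + O))
4847671 - o(918) = 4847671 - (-243 + 918)/(29 + 918) = 4847671 - 675/947 = 4590743762/947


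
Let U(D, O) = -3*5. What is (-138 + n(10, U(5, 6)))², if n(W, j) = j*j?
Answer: 7569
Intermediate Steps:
U(D, O) = -15
n(W, j) = j²
(-138 + n(10, U(5, 6)))² = (-138 + (-15)²)² = (-138 + 225)² = 87² = 7569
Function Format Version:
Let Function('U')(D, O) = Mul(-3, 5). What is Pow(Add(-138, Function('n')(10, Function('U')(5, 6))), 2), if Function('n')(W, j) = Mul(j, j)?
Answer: 7569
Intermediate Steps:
Function('U')(D, O) = -15
Function('n')(W, j) = Pow(j, 2)
Pow(Add(-138, Function('n')(10, Function('U')(5, 6))), 2) = Pow(Add(-138, Pow(-15, 2)), 2) = Pow(Add(-138, 225), 2) = Pow(87, 2) = 7569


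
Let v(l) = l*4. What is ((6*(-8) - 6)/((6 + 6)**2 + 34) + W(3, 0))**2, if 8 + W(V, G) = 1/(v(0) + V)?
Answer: 4528384/71289 ≈ 63.521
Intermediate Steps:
v(l) = 4*l
W(V, G) = -8 + 1/V (W(V, G) = -8 + 1/(4*0 + V) = -8 + 1/(0 + V) = -8 + 1/V)
((6*(-8) - 6)/((6 + 6)**2 + 34) + W(3, 0))**2 = ((6*(-8) - 6)/((6 + 6)**2 + 34) + (-8 + 1/3))**2 = ((-48 - 6)/(12**2 + 34) + (-8 + 1/3))**2 = (-54/(144 + 34) - 23/3)**2 = (-54/178 - 23/3)**2 = (-54*1/178 - 23/3)**2 = (-27/89 - 23/3)**2 = (-2128/267)**2 = 4528384/71289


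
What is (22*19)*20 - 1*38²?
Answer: 6916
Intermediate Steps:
(22*19)*20 - 1*38² = 418*20 - 1*1444 = 8360 - 1444 = 6916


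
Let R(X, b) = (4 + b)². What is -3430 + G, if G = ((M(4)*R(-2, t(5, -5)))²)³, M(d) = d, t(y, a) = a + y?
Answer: 68719473306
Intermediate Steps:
G = 68719476736 (G = ((4*(4 + (-5 + 5))²)²)³ = ((4*(4 + 0)²)²)³ = ((4*4²)²)³ = ((4*16)²)³ = (64²)³ = 4096³ = 68719476736)
-3430 + G = -3430 + 68719476736 = 68719473306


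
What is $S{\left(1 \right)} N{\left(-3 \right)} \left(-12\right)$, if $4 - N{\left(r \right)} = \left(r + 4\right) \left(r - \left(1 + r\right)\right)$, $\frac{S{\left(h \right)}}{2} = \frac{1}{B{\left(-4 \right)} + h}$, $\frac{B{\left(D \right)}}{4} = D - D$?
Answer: $-120$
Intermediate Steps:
$B{\left(D \right)} = 0$ ($B{\left(D \right)} = 4 \left(D - D\right) = 4 \cdot 0 = 0$)
$S{\left(h \right)} = \frac{2}{h}$ ($S{\left(h \right)} = \frac{2}{0 + h} = \frac{2}{h}$)
$N{\left(r \right)} = 8 + r$ ($N{\left(r \right)} = 4 - \left(r + 4\right) \left(r - \left(1 + r\right)\right) = 4 - \left(4 + r\right) \left(-1\right) = 4 - \left(-4 - r\right) = 4 + \left(4 + r\right) = 8 + r$)
$S{\left(1 \right)} N{\left(-3 \right)} \left(-12\right) = \frac{2}{1} \left(8 - 3\right) \left(-12\right) = 2 \cdot 1 \cdot 5 \left(-12\right) = 2 \cdot 5 \left(-12\right) = 10 \left(-12\right) = -120$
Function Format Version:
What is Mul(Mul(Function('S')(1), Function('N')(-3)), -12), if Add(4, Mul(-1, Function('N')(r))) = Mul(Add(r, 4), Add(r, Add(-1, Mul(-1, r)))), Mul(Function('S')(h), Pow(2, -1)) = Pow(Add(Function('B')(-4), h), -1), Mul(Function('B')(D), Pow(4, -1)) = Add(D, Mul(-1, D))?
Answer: -120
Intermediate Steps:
Function('B')(D) = 0 (Function('B')(D) = Mul(4, Add(D, Mul(-1, D))) = Mul(4, 0) = 0)
Function('S')(h) = Mul(2, Pow(h, -1)) (Function('S')(h) = Mul(2, Pow(Add(0, h), -1)) = Mul(2, Pow(h, -1)))
Function('N')(r) = Add(8, r) (Function('N')(r) = Add(4, Mul(-1, Mul(Add(r, 4), Add(r, Add(-1, Mul(-1, r)))))) = Add(4, Mul(-1, Mul(Add(4, r), -1))) = Add(4, Mul(-1, Add(-4, Mul(-1, r)))) = Add(4, Add(4, r)) = Add(8, r))
Mul(Mul(Function('S')(1), Function('N')(-3)), -12) = Mul(Mul(Mul(2, Pow(1, -1)), Add(8, -3)), -12) = Mul(Mul(Mul(2, 1), 5), -12) = Mul(Mul(2, 5), -12) = Mul(10, -12) = -120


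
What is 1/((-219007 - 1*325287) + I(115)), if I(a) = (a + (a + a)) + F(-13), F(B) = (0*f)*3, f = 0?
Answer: -1/543949 ≈ -1.8384e-6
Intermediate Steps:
F(B) = 0 (F(B) = (0*0)*3 = 0*3 = 0)
I(a) = 3*a (I(a) = (a + (a + a)) + 0 = (a + 2*a) + 0 = 3*a + 0 = 3*a)
1/((-219007 - 1*325287) + I(115)) = 1/((-219007 - 1*325287) + 3*115) = 1/((-219007 - 325287) + 345) = 1/(-544294 + 345) = 1/(-543949) = -1/543949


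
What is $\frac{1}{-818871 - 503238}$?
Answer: $- \frac{1}{1322109} \approx -7.5637 \cdot 10^{-7}$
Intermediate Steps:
$\frac{1}{-818871 - 503238} = \frac{1}{-1322109} = - \frac{1}{1322109}$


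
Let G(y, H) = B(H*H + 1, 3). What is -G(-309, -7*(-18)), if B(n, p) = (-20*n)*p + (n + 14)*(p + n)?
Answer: -251396460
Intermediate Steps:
B(n, p) = (14 + n)*(n + p) - 20*n*p (B(n, p) = -20*n*p + (14 + n)*(n + p) = (14 + n)*(n + p) - 20*n*p)
G(y, H) = -1 + (1 + H²)² - 43*H² (G(y, H) = (H*H + 1)² + 14*(H*H + 1) + 14*3 - 19*(H*H + 1)*3 = (H² + 1)² + 14*(H² + 1) + 42 - 19*(H² + 1)*3 = (1 + H²)² + 14*(1 + H²) + 42 - 19*(1 + H²)*3 = (1 + H²)² + (14 + 14*H²) + 42 + (-57 - 57*H²) = -1 + (1 + H²)² - 43*H²)
-G(-309, -7*(-18)) = -(-7*(-18))²*(-41 + (-7*(-18))²) = -126²*(-41 + 126²) = -15876*(-41 + 15876) = -15876*15835 = -1*251396460 = -251396460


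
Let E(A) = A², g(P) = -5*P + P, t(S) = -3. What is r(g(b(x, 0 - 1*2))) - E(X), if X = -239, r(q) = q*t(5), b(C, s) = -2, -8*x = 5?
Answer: -57145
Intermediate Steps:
x = -5/8 (x = -⅛*5 = -5/8 ≈ -0.62500)
g(P) = -4*P
r(q) = -3*q (r(q) = q*(-3) = -3*q)
r(g(b(x, 0 - 1*2))) - E(X) = -(-12)*(-2) - 1*(-239)² = -3*8 - 1*57121 = -24 - 57121 = -57145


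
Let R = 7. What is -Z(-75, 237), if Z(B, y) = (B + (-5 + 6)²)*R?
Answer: 518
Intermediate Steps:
Z(B, y) = 7 + 7*B (Z(B, y) = (B + (-5 + 6)²)*7 = (B + 1²)*7 = (B + 1)*7 = (1 + B)*7 = 7 + 7*B)
-Z(-75, 237) = -(7 + 7*(-75)) = -(7 - 525) = -1*(-518) = 518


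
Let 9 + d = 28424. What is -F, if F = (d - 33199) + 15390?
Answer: -10606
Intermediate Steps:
d = 28415 (d = -9 + 28424 = 28415)
F = 10606 (F = (28415 - 33199) + 15390 = -4784 + 15390 = 10606)
-F = -1*10606 = -10606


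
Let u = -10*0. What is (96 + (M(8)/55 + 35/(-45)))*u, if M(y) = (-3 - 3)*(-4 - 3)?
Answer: 0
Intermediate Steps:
M(y) = 42 (M(y) = -6*(-7) = 42)
u = 0
(96 + (M(8)/55 + 35/(-45)))*u = (96 + (42/55 + 35/(-45)))*0 = (96 + (42*(1/55) + 35*(-1/45)))*0 = (96 + (42/55 - 7/9))*0 = (96 - 7/495)*0 = (47513/495)*0 = 0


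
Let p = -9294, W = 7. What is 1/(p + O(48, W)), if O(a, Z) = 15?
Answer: -1/9279 ≈ -0.00010777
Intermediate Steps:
1/(p + O(48, W)) = 1/(-9294 + 15) = 1/(-9279) = -1/9279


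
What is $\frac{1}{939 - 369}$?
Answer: $\frac{1}{570} \approx 0.0017544$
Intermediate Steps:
$\frac{1}{939 - 369} = \frac{1}{570}$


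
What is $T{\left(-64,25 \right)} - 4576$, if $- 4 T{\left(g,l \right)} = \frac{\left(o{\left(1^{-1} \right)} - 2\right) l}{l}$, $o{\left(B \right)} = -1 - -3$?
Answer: $-4576$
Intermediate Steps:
$o{\left(B \right)} = 2$ ($o{\left(B \right)} = -1 + 3 = 2$)
$T{\left(g,l \right)} = 0$ ($T{\left(g,l \right)} = - \frac{\left(2 - 2\right) l \frac{1}{l}}{4} = - \frac{0 l \frac{1}{l}}{4} = - \frac{0 \frac{1}{l}}{4} = \left(- \frac{1}{4}\right) 0 = 0$)
$T{\left(-64,25 \right)} - 4576 = 0 - 4576 = -4576$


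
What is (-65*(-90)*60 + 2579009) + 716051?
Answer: 3646060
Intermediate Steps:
(-65*(-90)*60 + 2579009) + 716051 = (5850*60 + 2579009) + 716051 = (351000 + 2579009) + 716051 = 2930009 + 716051 = 3646060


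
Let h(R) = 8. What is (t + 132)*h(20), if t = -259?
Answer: -1016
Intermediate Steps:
(t + 132)*h(20) = (-259 + 132)*8 = -127*8 = -1016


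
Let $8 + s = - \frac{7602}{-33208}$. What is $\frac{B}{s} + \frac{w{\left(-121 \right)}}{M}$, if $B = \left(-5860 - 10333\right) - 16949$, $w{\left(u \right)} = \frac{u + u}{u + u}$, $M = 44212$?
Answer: $\frac{3475630193121}{814959796} \approx 4264.8$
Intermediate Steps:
$w{\left(u \right)} = 1$ ($w{\left(u \right)} = \frac{2 u}{2 u} = 2 u \frac{1}{2 u} = 1$)
$s = - \frac{18433}{2372}$ ($s = -8 - \frac{7602}{-33208} = -8 - - \frac{543}{2372} = -8 + \frac{543}{2372} = - \frac{18433}{2372} \approx -7.7711$)
$B = -33142$ ($B = -16193 - 16949 = -33142$)
$\frac{B}{s} + \frac{w{\left(-121 \right)}}{M} = - \frac{33142}{- \frac{18433}{2372}} + 1 \cdot \frac{1}{44212} = \left(-33142\right) \left(- \frac{2372}{18433}\right) + 1 \cdot \frac{1}{44212} = \frac{78612824}{18433} + \frac{1}{44212} = \frac{3475630193121}{814959796}$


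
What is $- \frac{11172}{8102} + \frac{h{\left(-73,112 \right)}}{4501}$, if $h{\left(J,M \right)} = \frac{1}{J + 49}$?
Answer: $- \frac{603426115}{437605224} \approx -1.3789$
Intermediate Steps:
$h{\left(J,M \right)} = \frac{1}{49 + J}$
$- \frac{11172}{8102} + \frac{h{\left(-73,112 \right)}}{4501} = - \frac{11172}{8102} + \frac{1}{\left(49 - 73\right) 4501} = \left(-11172\right) \frac{1}{8102} + \frac{1}{-24} \cdot \frac{1}{4501} = - \frac{5586}{4051} - \frac{1}{108024} = - \frac{603426115}{437605224}$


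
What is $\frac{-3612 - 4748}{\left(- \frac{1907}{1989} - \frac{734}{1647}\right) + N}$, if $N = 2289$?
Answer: $- \frac{380366415}{104081881} \approx -3.6545$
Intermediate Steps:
$\frac{-3612 - 4748}{\left(- \frac{1907}{1989} - \frac{734}{1647}\right) + N} = \frac{-3612 - 4748}{\left(- \frac{1907}{1989} - \frac{734}{1647}\right) + 2289} = - \frac{8360}{\left(\left(-1907\right) \frac{1}{1989} - \frac{734}{1647}\right) + 2289} = - \frac{8360}{\left(- \frac{1907}{1989} - \frac{734}{1647}\right) + 2289} = - \frac{8360}{- \frac{511195}{363987} + 2289} = - \frac{8360}{\frac{832655048}{363987}} = \left(-8360\right) \frac{363987}{832655048} = - \frac{380366415}{104081881}$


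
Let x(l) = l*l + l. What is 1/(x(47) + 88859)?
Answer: 1/91115 ≈ 1.0975e-5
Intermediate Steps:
x(l) = l + l**2 (x(l) = l**2 + l = l + l**2)
1/(x(47) + 88859) = 1/(47*(1 + 47) + 88859) = 1/(47*48 + 88859) = 1/(2256 + 88859) = 1/91115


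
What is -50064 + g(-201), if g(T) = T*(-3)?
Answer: -49461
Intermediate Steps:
g(T) = -3*T
-50064 + g(-201) = -50064 - 3*(-201) = -50064 + 603 = -49461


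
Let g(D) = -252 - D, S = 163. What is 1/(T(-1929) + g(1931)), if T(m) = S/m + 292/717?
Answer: -461031/1006281874 ≈ -0.00045815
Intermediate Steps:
T(m) = 292/717 + 163/m (T(m) = 163/m + 292/717 = 292/717 + 163/m)
1/(T(-1929) + g(1931)) = 1/((292/717 + 163/(-1929)) + (-252 - 1*1931)) = 1/((292/717 + 163*(-1/1929)) + (-252 - 1931)) = 1/((292/717 - 163/1929) - 2183) = 1/(148799/461031 - 2183) = 1/(-1006281874/461031) = -461031/1006281874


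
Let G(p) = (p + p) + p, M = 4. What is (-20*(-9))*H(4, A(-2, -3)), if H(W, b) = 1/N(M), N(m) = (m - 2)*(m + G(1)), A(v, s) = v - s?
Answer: 90/7 ≈ 12.857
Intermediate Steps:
G(p) = 3*p (G(p) = 2*p + p = 3*p)
N(m) = (-2 + m)*(3 + m) (N(m) = (m - 2)*(m + 3*1) = (-2 + m)*(m + 3) = (-2 + m)*(3 + m))
H(W, b) = 1/14 (H(W, b) = 1/(-6 + 4 + 4²) = 1/(-6 + 4 + 16) = 1/14)
(-20*(-9))*H(4, A(-2, -3)) = -20*(-9)*(1/14) = 180*(1/14) = 90/7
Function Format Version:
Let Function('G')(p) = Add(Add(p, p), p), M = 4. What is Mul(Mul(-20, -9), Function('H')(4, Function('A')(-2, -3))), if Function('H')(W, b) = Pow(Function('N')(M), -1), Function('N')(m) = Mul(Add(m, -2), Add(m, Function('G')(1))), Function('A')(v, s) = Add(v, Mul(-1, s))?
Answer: Rational(90, 7) ≈ 12.857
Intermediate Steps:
Function('G')(p) = Mul(3, p) (Function('G')(p) = Add(Mul(2, p), p) = Mul(3, p))
Function('N')(m) = Mul(Add(-2, m), Add(3, m)) (Function('N')(m) = Mul(Add(m, -2), Add(m, Mul(3, 1))) = Mul(Add(-2, m), Add(m, 3)) = Mul(Add(-2, m), Add(3, m)))
Function('H')(W, b) = Rational(1, 14) (Function('H')(W, b) = Pow(Add(-6, 4, Pow(4, 2)), -1) = Pow(Add(-6, 4, 16), -1) = Pow(14, -1) = Rational(1, 14))
Mul(Mul(-20, -9), Function('H')(4, Function('A')(-2, -3))) = Mul(Mul(-20, -9), Rational(1, 14)) = Mul(180, Rational(1, 14)) = Rational(90, 7)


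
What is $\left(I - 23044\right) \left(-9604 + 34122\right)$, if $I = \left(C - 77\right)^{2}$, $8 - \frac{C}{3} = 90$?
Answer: $1992945630$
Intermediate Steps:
$C = -246$ ($C = 24 - 270 = -246$)
$I = 104329$ ($I = \left(-246 - 77\right)^{2} = \left(-323\right)^{2} = 104329$)
$\left(I - 23044\right) \left(-9604 + 34122\right) = \left(104329 - 23044\right) \left(-9604 + 34122\right) = 81285 \cdot 24518 = 1992945630$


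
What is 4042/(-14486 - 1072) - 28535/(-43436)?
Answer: 134189609/337888644 ≈ 0.39714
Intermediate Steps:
4042/(-14486 - 1072) - 28535/(-43436) = 4042/(-15558) - 28535*(-1/43436) = 4042*(-1/15558) + 28535/43436 = -2021/7779 + 28535/43436 = 134189609/337888644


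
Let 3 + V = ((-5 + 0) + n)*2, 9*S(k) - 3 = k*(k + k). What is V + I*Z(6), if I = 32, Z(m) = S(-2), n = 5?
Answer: 325/9 ≈ 36.111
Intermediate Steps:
S(k) = ⅓ + 2*k²/9 (S(k) = ⅓ + (k*(k + k))/9 = ⅓ + (k*(2*k))/9 = ⅓ + (2*k²)/9 = ⅓ + 2*k²/9)
Z(m) = 11/9 (Z(m) = ⅓ + (2/9)*(-2)² = ⅓ + (2/9)*4 = ⅓ + 8/9 = 11/9)
V = -3 (V = -3 + ((-5 + 0) + 5)*2 = -3 + (-5 + 5)*2 = -3 + 0*2 = -3 + 0 = -3)
V + I*Z(6) = -3 + 32*(11/9) = -3 + 352/9 = 325/9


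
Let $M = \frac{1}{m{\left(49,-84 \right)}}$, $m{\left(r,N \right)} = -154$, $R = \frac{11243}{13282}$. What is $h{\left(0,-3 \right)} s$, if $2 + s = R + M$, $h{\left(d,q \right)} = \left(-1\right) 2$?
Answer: $\frac{1186358}{511357} \approx 2.32$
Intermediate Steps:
$h{\left(d,q \right)} = -2$
$R = \frac{11243}{13282}$ ($R = 11243 \cdot \frac{1}{13282} = \frac{11243}{13282} \approx 0.84648$)
$M = - \frac{1}{154}$ ($M = \frac{1}{-154} = - \frac{1}{154} \approx -0.0064935$)
$s = - \frac{593179}{511357}$ ($s = -2 + \left(\frac{11243}{13282} - \frac{1}{154}\right) = -2 + \frac{429535}{511357} = - \frac{593179}{511357} \approx -1.16$)
$h{\left(0,-3 \right)} s = \left(-2\right) \left(- \frac{593179}{511357}\right) = \frac{1186358}{511357}$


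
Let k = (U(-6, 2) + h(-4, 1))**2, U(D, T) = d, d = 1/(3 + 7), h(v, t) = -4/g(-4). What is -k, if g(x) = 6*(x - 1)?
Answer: -49/900 ≈ -0.054444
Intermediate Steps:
g(x) = -6 + 6*x (g(x) = 6*(-1 + x) = -6 + 6*x)
h(v, t) = 2/15 (h(v, t) = -4/(-6 + 6*(-4)) = -4/(-6 - 24) = -4/(-30) = -4*(-1/30) = 2/15)
d = 1/10 ≈ 0.10000
U(D, T) = 1/10
k = 49/900 (k = (1/10 + 2/15)**2 = (7/30)**2 = 49/900 ≈ 0.054444)
-k = -1*49/900 = -49/900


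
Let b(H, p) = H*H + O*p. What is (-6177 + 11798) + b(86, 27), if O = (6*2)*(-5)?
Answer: 11397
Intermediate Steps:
O = -60 (O = 12*(-5) = -60)
b(H, p) = H² - 60*p (b(H, p) = H*H - 60*p = H² - 60*p)
(-6177 + 11798) + b(86, 27) = (-6177 + 11798) + (86² - 60*27) = 5621 + (7396 - 1620) = 5621 + 5776 = 11397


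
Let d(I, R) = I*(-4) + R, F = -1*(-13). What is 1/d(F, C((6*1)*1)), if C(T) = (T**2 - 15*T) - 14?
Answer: -1/120 ≈ -0.0083333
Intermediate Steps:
F = 13
C(T) = -14 + T**2 - 15*T
d(I, R) = R - 4*I (d(I, R) = -4*I + R = R - 4*I)
1/d(F, C((6*1)*1)) = 1/((-14 + ((6*1)*1)**2 - 15*6*1) - 4*13) = 1/((-14 + (6*1)**2 - 90) - 52) = 1/((-14 + 6**2 - 15*6) - 52) = 1/((-14 + 36 - 90) - 52) = 1/(-68 - 52) = 1/(-120) = -1/120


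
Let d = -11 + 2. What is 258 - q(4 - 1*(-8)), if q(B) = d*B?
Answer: 366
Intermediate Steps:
d = -9
q(B) = -9*B
258 - q(4 - 1*(-8)) = 258 - (-9)*(4 - 1*(-8)) = 258 - (-9)*(4 + 8) = 258 - (-9)*12 = 258 - 1*(-108) = 258 + 108 = 366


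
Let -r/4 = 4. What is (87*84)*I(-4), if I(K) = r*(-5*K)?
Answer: -2338560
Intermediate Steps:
r = -16 (r = -4*4 = -16)
I(K) = 80*K (I(K) = -(-80)*K = 80*K)
(87*84)*I(-4) = (87*84)*(80*(-4)) = 7308*(-320) = -2338560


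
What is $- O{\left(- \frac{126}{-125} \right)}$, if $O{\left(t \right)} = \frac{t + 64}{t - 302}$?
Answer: $\frac{4063}{18812} \approx 0.21598$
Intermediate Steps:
$O{\left(t \right)} = \frac{64 + t}{-302 + t}$
$- O{\left(- \frac{126}{-125} \right)} = - \frac{64 - \frac{126}{-125}}{-302 - \frac{126}{-125}} = - \frac{64 - - \frac{126}{125}}{-302 - - \frac{126}{125}} = - \frac{64 + \frac{126}{125}}{-302 + \frac{126}{125}} = - \frac{8126}{\left(- \frac{37624}{125}\right) 125} = - \frac{\left(-125\right) 8126}{37624 \cdot 125} = \left(-1\right) \left(- \frac{4063}{18812}\right) = \frac{4063}{18812}$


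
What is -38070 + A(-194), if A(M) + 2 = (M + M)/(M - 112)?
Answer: -5824822/153 ≈ -38071.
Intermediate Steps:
A(M) = -2 + 2*M/(-112 + M) (A(M) = -2 + (M + M)/(M - 112) = -2 + (2*M)/(-112 + M) = -2 + 2*M/(-112 + M))
-38070 + A(-194) = -38070 + 224/(-112 - 194) = -38070 + 224/(-306) = -38070 + 224*(-1/306) = -38070 - 112/153 = -5824822/153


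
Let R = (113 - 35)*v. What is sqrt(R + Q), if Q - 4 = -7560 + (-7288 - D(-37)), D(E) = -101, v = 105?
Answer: I*sqrt(6553) ≈ 80.951*I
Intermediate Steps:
R = 8190 (R = (113 - 35)*105 = 78*105 = 8190)
Q = -14743 (Q = 4 + (-7560 + (-7288 - 1*(-101))) = 4 + (-7560 + (-7288 + 101)) = 4 + (-7560 - 7187) = 4 - 14747 = -14743)
sqrt(R + Q) = sqrt(8190 - 14743) = sqrt(-6553) = I*sqrt(6553)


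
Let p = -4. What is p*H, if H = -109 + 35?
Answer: 296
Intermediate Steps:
H = -74
p*H = -4*(-74) = 296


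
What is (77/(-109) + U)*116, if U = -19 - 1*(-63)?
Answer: 547404/109 ≈ 5022.1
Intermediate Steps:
U = 44 (U = -19 + 63 = 44)
(77/(-109) + U)*116 = (77/(-109) + 44)*116 = (77*(-1/109) + 44)*116 = (-77/109 + 44)*116 = (4719/109)*116 = 547404/109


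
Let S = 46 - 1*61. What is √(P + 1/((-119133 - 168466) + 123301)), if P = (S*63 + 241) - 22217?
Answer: I*√618725641864782/164298 ≈ 151.4*I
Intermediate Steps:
S = -15 (S = 46 - 61 = -15)
P = -22921 (P = (-15*63 + 241) - 22217 = (-945 + 241) - 22217 = -704 - 22217 = -22921)
√(P + 1/((-119133 - 168466) + 123301)) = √(-22921 + 1/((-119133 - 168466) + 123301)) = √(-22921 + 1/(-287599 + 123301)) = √(-22921 + 1/(-164298)) = √(-22921 - 1/164298) = √(-3765874459/164298) = I*√618725641864782/164298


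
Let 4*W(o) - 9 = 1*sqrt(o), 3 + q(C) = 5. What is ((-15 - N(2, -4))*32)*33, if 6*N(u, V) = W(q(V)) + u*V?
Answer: -14828 - 44*sqrt(2) ≈ -14890.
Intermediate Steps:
q(C) = 2 (q(C) = -3 + 5 = 2)
W(o) = 9/4 + sqrt(o)/4 (W(o) = 9/4 + (1*sqrt(o))/4 = 9/4 + sqrt(o)/4)
N(u, V) = 3/8 + sqrt(2)/24 + V*u/6 (N(u, V) = ((9/4 + sqrt(2)/4) + u*V)/6 = ((9/4 + sqrt(2)/4) + V*u)/6 = (9/4 + sqrt(2)/4 + V*u)/6 = 3/8 + sqrt(2)/24 + V*u/6)
((-15 - N(2, -4))*32)*33 = ((-15 - (3/8 + sqrt(2)/24 + (1/6)*(-4)*2))*32)*33 = ((-15 - (3/8 + sqrt(2)/24 - 4/3))*32)*33 = ((-15 - (-23/24 + sqrt(2)/24))*32)*33 = ((-15 + (23/24 - sqrt(2)/24))*32)*33 = ((-337/24 - sqrt(2)/24)*32)*33 = (-1348/3 - 4*sqrt(2)/3)*33 = -14828 - 44*sqrt(2)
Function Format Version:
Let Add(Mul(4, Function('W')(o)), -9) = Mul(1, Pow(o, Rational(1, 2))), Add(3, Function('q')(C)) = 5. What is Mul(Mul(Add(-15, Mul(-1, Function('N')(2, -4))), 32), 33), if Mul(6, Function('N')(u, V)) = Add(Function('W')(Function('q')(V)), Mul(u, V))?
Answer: Add(-14828, Mul(-44, Pow(2, Rational(1, 2)))) ≈ -14890.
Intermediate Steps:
Function('q')(C) = 2 (Function('q')(C) = Add(-3, 5) = 2)
Function('W')(o) = Add(Rational(9, 4), Mul(Rational(1, 4), Pow(o, Rational(1, 2)))) (Function('W')(o) = Add(Rational(9, 4), Mul(Rational(1, 4), Mul(1, Pow(o, Rational(1, 2))))) = Add(Rational(9, 4), Mul(Rational(1, 4), Pow(o, Rational(1, 2)))))
Function('N')(u, V) = Add(Rational(3, 8), Mul(Rational(1, 24), Pow(2, Rational(1, 2))), Mul(Rational(1, 6), V, u)) (Function('N')(u, V) = Mul(Rational(1, 6), Add(Add(Rational(9, 4), Mul(Rational(1, 4), Pow(2, Rational(1, 2)))), Mul(u, V))) = Mul(Rational(1, 6), Add(Add(Rational(9, 4), Mul(Rational(1, 4), Pow(2, Rational(1, 2)))), Mul(V, u))) = Mul(Rational(1, 6), Add(Rational(9, 4), Mul(Rational(1, 4), Pow(2, Rational(1, 2))), Mul(V, u))) = Add(Rational(3, 8), Mul(Rational(1, 24), Pow(2, Rational(1, 2))), Mul(Rational(1, 6), V, u)))
Mul(Mul(Add(-15, Mul(-1, Function('N')(2, -4))), 32), 33) = Mul(Mul(Add(-15, Mul(-1, Add(Rational(3, 8), Mul(Rational(1, 24), Pow(2, Rational(1, 2))), Mul(Rational(1, 6), -4, 2)))), 32), 33) = Mul(Mul(Add(-15, Mul(-1, Add(Rational(3, 8), Mul(Rational(1, 24), Pow(2, Rational(1, 2))), Rational(-4, 3)))), 32), 33) = Mul(Mul(Add(-15, Mul(-1, Add(Rational(-23, 24), Mul(Rational(1, 24), Pow(2, Rational(1, 2)))))), 32), 33) = Mul(Mul(Add(-15, Add(Rational(23, 24), Mul(Rational(-1, 24), Pow(2, Rational(1, 2))))), 32), 33) = Mul(Mul(Add(Rational(-337, 24), Mul(Rational(-1, 24), Pow(2, Rational(1, 2)))), 32), 33) = Mul(Add(Rational(-1348, 3), Mul(Rational(-4, 3), Pow(2, Rational(1, 2)))), 33) = Add(-14828, Mul(-44, Pow(2, Rational(1, 2))))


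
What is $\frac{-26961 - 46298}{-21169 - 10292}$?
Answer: $\frac{73259}{31461} \approx 2.3286$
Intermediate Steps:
$\frac{-26961 - 46298}{-21169 - 10292} = - \frac{73259}{-31461} = \left(-73259\right) \left(- \frac{1}{31461}\right) = \frac{73259}{31461}$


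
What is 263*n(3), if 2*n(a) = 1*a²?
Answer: 2367/2 ≈ 1183.5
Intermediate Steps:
n(a) = a²/2 (n(a) = (1*a²)/2 = a²/2)
263*n(3) = 263*((½)*3²) = 263*((½)*9) = 263*(9/2) = 2367/2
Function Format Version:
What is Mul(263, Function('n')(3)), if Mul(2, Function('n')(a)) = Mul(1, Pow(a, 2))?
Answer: Rational(2367, 2) ≈ 1183.5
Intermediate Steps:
Function('n')(a) = Mul(Rational(1, 2), Pow(a, 2)) (Function('n')(a) = Mul(Rational(1, 2), Mul(1, Pow(a, 2))) = Mul(Rational(1, 2), Pow(a, 2)))
Mul(263, Function('n')(3)) = Mul(263, Mul(Rational(1, 2), Pow(3, 2))) = Mul(263, Mul(Rational(1, 2), 9)) = Mul(263, Rational(9, 2)) = Rational(2367, 2)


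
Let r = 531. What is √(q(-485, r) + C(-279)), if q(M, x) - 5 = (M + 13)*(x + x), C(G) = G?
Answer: I*√501538 ≈ 708.19*I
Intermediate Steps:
q(M, x) = 5 + 2*x*(13 + M) (q(M, x) = 5 + (M + 13)*(x + x) = 5 + (13 + M)*(2*x) = 5 + 2*x*(13 + M))
√(q(-485, r) + C(-279)) = √((5 + 26*531 + 2*(-485)*531) - 279) = √((5 + 13806 - 515070) - 279) = √(-501259 - 279) = √(-501538) = I*√501538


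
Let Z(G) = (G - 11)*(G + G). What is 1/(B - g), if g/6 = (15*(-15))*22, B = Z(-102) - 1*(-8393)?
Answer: 1/61145 ≈ 1.6355e-5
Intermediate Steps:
Z(G) = 2*G*(-11 + G) (Z(G) = (-11 + G)*(2*G) = 2*G*(-11 + G))
B = 31445 (B = 2*(-102)*(-11 - 102) - 1*(-8393) = 2*(-102)*(-113) + 8393 = 23052 + 8393 = 31445)
g = -29700 (g = 6*((15*(-15))*22) = 6*(-225*22) = 6*(-4950) = -29700)
1/(B - g) = 1/(31445 - 1*(-29700)) = 1/(31445 + 29700) = 1/61145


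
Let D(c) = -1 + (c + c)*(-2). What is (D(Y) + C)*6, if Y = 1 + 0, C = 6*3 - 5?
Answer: 48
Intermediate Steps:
C = 13 (C = 18 - 5 = 13)
Y = 1
D(c) = -1 - 4*c (D(c) = -1 + (2*c)*(-2) = -1 - 4*c)
(D(Y) + C)*6 = ((-1 - 4*1) + 13)*6 = ((-1 - 4) + 13)*6 = (-5 + 13)*6 = 8*6 = 48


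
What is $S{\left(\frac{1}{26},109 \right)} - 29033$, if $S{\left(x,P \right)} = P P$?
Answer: $-17152$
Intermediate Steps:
$S{\left(x,P \right)} = P^{2}$
$S{\left(\frac{1}{26},109 \right)} - 29033 = 109^{2} - 29033 = 11881 - 29033 = -17152$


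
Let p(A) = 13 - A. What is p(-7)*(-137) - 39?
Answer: -2779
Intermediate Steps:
p(-7)*(-137) - 39 = (13 - 1*(-7))*(-137) - 39 = (13 + 7)*(-137) - 39 = 20*(-137) - 39 = -2740 - 39 = -2779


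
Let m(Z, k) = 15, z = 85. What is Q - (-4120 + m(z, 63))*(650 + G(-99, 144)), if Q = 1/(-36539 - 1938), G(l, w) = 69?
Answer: 113564673114/38477 ≈ 2.9515e+6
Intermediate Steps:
Q = -1/38477 (Q = 1/(-38477) = -1/38477 ≈ -2.5990e-5)
Q - (-4120 + m(z, 63))*(650 + G(-99, 144)) = -1/38477 - (-4120 + 15)*(650 + 69) = -1/38477 - (-4105)*719 = -1/38477 - 1*(-2951495) = -1/38477 + 2951495 = 113564673114/38477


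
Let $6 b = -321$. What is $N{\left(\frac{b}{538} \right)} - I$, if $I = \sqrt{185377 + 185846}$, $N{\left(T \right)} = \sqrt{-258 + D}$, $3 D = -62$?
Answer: $- 9 \sqrt{4583} + \frac{2 i \sqrt{627}}{3} \approx -609.28 + 16.693 i$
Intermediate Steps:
$D = - \frac{62}{3}$ ($D = \frac{1}{3} \left(-62\right) = - \frac{62}{3} \approx -20.667$)
$b = - \frac{107}{2}$ ($b = \frac{1}{6} \left(-321\right) = - \frac{107}{2} \approx -53.5$)
$N{\left(T \right)} = \frac{2 i \sqrt{627}}{3}$ ($N{\left(T \right)} = \sqrt{-258 - \frac{62}{3}} = \sqrt{- \frac{836}{3}} = \frac{2 i \sqrt{627}}{3}$)
$I = 9 \sqrt{4583}$ ($I = \sqrt{371223} = 9 \sqrt{4583} \approx 609.28$)
$N{\left(\frac{b}{538} \right)} - I = \frac{2 i \sqrt{627}}{3} - 9 \sqrt{4583} = - 9 \sqrt{4583} + \frac{2 i \sqrt{627}}{3}$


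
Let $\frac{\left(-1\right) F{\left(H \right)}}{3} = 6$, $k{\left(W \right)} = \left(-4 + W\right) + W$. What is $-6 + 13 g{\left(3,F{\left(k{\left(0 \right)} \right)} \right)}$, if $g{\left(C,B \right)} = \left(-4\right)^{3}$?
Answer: $-838$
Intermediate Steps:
$k{\left(W \right)} = -4 + 2 W$
$F{\left(H \right)} = -18$ ($F{\left(H \right)} = \left(-3\right) 6 = -18$)
$g{\left(C,B \right)} = -64$
$-6 + 13 g{\left(3,F{\left(k{\left(0 \right)} \right)} \right)} = -6 + 13 \left(-64\right) = -6 - 832 = -838$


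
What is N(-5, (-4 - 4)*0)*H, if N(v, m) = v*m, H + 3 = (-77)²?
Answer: 0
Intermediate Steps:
H = 5926 (H = -3 + (-77)² = -3 + 5929 = 5926)
N(v, m) = m*v
N(-5, (-4 - 4)*0)*H = (((-4 - 4)*0)*(-5))*5926 = (-8*0*(-5))*5926 = (0*(-5))*5926 = 0*5926 = 0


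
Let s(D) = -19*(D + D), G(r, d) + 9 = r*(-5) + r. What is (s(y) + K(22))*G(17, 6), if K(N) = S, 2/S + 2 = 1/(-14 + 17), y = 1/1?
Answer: 15092/5 ≈ 3018.4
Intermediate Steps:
G(r, d) = -9 - 4*r (G(r, d) = -9 + (r*(-5) + r) = -9 + (-5*r + r) = -9 - 4*r)
y = 1
S = -6/5 (S = 2/(-2 + 1/(-14 + 17)) = 2/(-2 + 1/3) = 2/(-2 + ⅓) = 2/(-5/3) = 2*(-⅗) = -6/5 ≈ -1.2000)
s(D) = -38*D
K(N) = -6/5
(s(y) + K(22))*G(17, 6) = (-38*1 - 6/5)*(-9 - 4*17) = (-38 - 6/5)*(-9 - 68) = -196/5*(-77) = 15092/5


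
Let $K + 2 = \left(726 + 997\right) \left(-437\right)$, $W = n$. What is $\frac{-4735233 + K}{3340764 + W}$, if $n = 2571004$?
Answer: $- \frac{2744093}{2955884} \approx -0.92835$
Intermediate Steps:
$W = 2571004$
$K = -752953$ ($K = -2 + \left(726 + 997\right) \left(-437\right) = -2 + 1723 \left(-437\right) = -2 - 752951 = -752953$)
$\frac{-4735233 + K}{3340764 + W} = \frac{-4735233 - 752953}{3340764 + 2571004} = - \frac{5488186}{5911768} = \left(-5488186\right) \frac{1}{5911768} = - \frac{2744093}{2955884}$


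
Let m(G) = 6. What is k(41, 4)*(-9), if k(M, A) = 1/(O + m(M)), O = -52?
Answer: 9/46 ≈ 0.19565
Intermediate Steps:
k(M, A) = -1/46 (k(M, A) = 1/(-52 + 6) = 1/(-46) = -1/46)
k(41, 4)*(-9) = -1/46*(-9) = 9/46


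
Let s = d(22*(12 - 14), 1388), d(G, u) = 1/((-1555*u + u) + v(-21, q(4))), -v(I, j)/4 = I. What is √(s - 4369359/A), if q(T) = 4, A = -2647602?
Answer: √512657625352415377485/17625086514 ≈ 1.2846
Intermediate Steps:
v(I, j) = -4*I
d(G, u) = 1/(84 - 1554*u) (d(G, u) = 1/((-1555*u + u) - 4*(-21)) = 1/(-1554*u + 84) = 1/(84 - 1554*u))
s = -1/2156868 (s = -1/(-84 + 1554*1388) = -1/(-84 + 2156952) = -1/2156868 ≈ -4.6364e-7)
√(s - 4369359/A) = √(-1/2156868 - 4369359/(-2647602)) = √(-1/2156868 - 4369359*(-1/2647602)) = √(-1/2156868 + 1456453/882534) = √(523562664445/317251557252) = √512657625352415377485/17625086514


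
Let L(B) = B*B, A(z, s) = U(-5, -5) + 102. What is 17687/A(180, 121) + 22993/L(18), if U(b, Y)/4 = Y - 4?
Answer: 1208021/3564 ≈ 338.95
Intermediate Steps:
U(b, Y) = -16 + 4*Y (U(b, Y) = 4*(Y - 4) = 4*(-4 + Y) = -16 + 4*Y)
A(z, s) = 66 (A(z, s) = (-16 + 4*(-5)) + 102 = (-16 - 20) + 102 = -36 + 102 = 66)
L(B) = B²
17687/A(180, 121) + 22993/L(18) = 17687/66 + 22993/(18²) = 17687*(1/66) + 22993/324 = 17687/66 + 22993*(1/324) = 17687/66 + 22993/324 = 1208021/3564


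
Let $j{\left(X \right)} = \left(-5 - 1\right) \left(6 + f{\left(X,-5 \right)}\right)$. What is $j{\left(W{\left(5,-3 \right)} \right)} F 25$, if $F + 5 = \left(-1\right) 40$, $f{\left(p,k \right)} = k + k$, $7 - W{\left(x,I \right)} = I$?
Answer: $-27000$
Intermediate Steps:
$W{\left(x,I \right)} = 7 - I$
$f{\left(p,k \right)} = 2 k$
$F = -45$ ($F = -5 - 40 = -45$)
$j{\left(X \right)} = 24$ ($j{\left(X \right)} = \left(-5 - 1\right) \left(6 + 2 \left(-5\right)\right) = - 6 \left(6 - 10\right) = \left(-6\right) \left(-4\right) = 24$)
$j{\left(W{\left(5,-3 \right)} \right)} F 25 = 24 \left(-45\right) 25 = \left(-1080\right) 25 = -27000$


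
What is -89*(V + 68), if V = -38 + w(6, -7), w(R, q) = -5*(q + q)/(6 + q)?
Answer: 3560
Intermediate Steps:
w(R, q) = -10*q/(6 + q) (w(R, q) = -5*2*q/(6 + q) = -10*q/(6 + q))
V = -108 (V = -38 - 10*(-7)/(6 - 7) = -38 - 10*(-7)/(-1) = -38 - 10*(-7)*(-1) = -38 - 70 = -108)
-89*(V + 68) = -89*(-108 + 68) = -89*(-40) = 3560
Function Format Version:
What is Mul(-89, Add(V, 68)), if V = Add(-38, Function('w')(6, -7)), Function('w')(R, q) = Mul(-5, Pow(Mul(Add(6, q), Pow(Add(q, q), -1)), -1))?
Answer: 3560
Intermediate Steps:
Function('w')(R, q) = Mul(-10, q, Pow(Add(6, q), -1)) (Function('w')(R, q) = Mul(-5, Pow(Mul(Add(6, q), Pow(Mul(2, q), -1)), -1)) = Mul(-5, Pow(Mul(Add(6, q), Mul(Rational(1, 2), Pow(q, -1))), -1)) = Mul(-5, Pow(Mul(Rational(1, 2), Pow(q, -1), Add(6, q)), -1)) = Mul(-5, Mul(2, q, Pow(Add(6, q), -1))) = Mul(-10, q, Pow(Add(6, q), -1)))
V = -108 (V = Add(-38, Mul(-10, -7, Pow(Add(6, -7), -1))) = Add(-38, Mul(-10, -7, Pow(-1, -1))) = Add(-38, Mul(-10, -7, -1)) = Add(-38, -70) = -108)
Mul(-89, Add(V, 68)) = Mul(-89, Add(-108, 68)) = Mul(-89, -40) = 3560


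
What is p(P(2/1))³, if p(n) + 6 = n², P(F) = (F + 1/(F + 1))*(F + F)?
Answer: 389017000/729 ≈ 5.3363e+5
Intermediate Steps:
P(F) = 2*F*(F + 1/(1 + F)) (P(F) = (F + 1/(1 + F))*(2*F) = 2*F*(F + 1/(1 + F)))
p(n) = -6 + n²
p(P(2/1))³ = (-6 + (2*(2/1)*(1 + 2/1 + (2/1)²)/(1 + 2/1))²)³ = (-6 + (2*(2*1)*(1 + 2*1 + (2*1)²)/(1 + 2*1))²)³ = (-6 + (2*2*(1 + 2 + 2²)/(1 + 2))²)³ = (-6 + (2*2*(1 + 2 + 4)/3)²)³ = (-6 + (2*2*(⅓)*7)²)³ = (-6 + (28/3)²)³ = (-6 + 784/9)³ = (730/9)³ = 389017000/729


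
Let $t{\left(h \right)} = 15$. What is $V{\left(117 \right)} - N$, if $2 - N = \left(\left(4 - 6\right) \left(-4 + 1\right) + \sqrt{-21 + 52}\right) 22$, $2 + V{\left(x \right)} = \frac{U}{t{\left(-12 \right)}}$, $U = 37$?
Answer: $\frac{1957}{15} + 22 \sqrt{31} \approx 252.96$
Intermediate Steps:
$V{\left(x \right)} = \frac{7}{15}$ ($V{\left(x \right)} = -2 + \frac{37}{15} = \frac{7}{15}$)
$N = -130 - 22 \sqrt{31}$ ($N = 2 - \left(\left(4 - 6\right) \left(-4 + 1\right) + \sqrt{-21 + 52}\right) 22 = 2 - \left(\left(4 - 6\right) \left(-3\right) + \sqrt{31}\right) 22 = 2 - \left(\left(-2\right) \left(-3\right) + \sqrt{31}\right) 22 = 2 - \left(6 + \sqrt{31}\right) 22 = 2 - \left(132 + 22 \sqrt{31}\right) = -130 - 22 \sqrt{31} \approx -252.49$)
$V{\left(117 \right)} - N = \frac{7}{15} - \left(-130 - 22 \sqrt{31}\right) = \frac{7}{15} + \left(130 + 22 \sqrt{31}\right) = \frac{1957}{15} + 22 \sqrt{31}$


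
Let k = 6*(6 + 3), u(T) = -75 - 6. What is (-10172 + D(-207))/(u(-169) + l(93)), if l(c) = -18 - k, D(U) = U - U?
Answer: 10172/153 ≈ 66.484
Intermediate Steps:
u(T) = -81
D(U) = 0
k = 54 (k = 6*9 = 54)
l(c) = -72 (l(c) = -18 - 1*54 = -18 - 54 = -72)
(-10172 + D(-207))/(u(-169) + l(93)) = (-10172 + 0)/(-81 - 72) = -10172/(-153) = -10172*(-1/153) = 10172/153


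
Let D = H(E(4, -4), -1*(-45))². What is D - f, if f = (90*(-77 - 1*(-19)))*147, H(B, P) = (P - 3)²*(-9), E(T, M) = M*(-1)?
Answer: 252814716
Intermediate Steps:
E(T, M) = -M
H(B, P) = -9*(-3 + P)² (H(B, P) = (-3 + P)²*(-9) = -9*(-3 + P)²)
f = -767340 (f = (90*(-77 + 19))*147 = (90*(-58))*147 = -5220*147 = -767340)
D = 252047376 (D = (-9*(-3 - 1*(-45))²)² = (-9*(-3 + 45)²)² = (-9*42²)² = (-9*1764)² = (-15876)² = 252047376)
D - f = 252047376 - 1*(-767340) = 252047376 + 767340 = 252814716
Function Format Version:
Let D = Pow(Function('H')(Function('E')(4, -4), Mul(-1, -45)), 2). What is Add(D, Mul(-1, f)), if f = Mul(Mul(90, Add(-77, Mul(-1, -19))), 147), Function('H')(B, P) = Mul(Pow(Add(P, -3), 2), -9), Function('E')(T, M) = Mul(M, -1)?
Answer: 252814716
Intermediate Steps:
Function('E')(T, M) = Mul(-1, M)
Function('H')(B, P) = Mul(-9, Pow(Add(-3, P), 2)) (Function('H')(B, P) = Mul(Pow(Add(-3, P), 2), -9) = Mul(-9, Pow(Add(-3, P), 2)))
f = -767340 (f = Mul(Mul(90, Add(-77, 19)), 147) = Mul(Mul(90, -58), 147) = Mul(-5220, 147) = -767340)
D = 252047376 (D = Pow(Mul(-9, Pow(Add(-3, Mul(-1, -45)), 2)), 2) = Pow(Mul(-9, Pow(Add(-3, 45), 2)), 2) = Pow(Mul(-9, Pow(42, 2)), 2) = Pow(Mul(-9, 1764), 2) = Pow(-15876, 2) = 252047376)
Add(D, Mul(-1, f)) = Add(252047376, Mul(-1, -767340)) = Add(252047376, 767340) = 252814716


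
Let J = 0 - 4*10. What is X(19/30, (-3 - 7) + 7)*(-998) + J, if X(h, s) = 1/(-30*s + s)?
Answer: -4478/87 ≈ -51.471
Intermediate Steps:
X(h, s) = -1/(29*s) (X(h, s) = 1/(-29*s) = -1/(29*s))
J = -40 (J = 0 - 40 = -40)
X(19/30, (-3 - 7) + 7)*(-998) + J = -1/(29*((-3 - 7) + 7))*(-998) - 40 = -1/(29*(-10 + 7))*(-998) - 40 = -1/29/(-3)*(-998) - 40 = -1/29*(-1/3)*(-998) - 40 = (1/87)*(-998) - 40 = -998/87 - 40 = -4478/87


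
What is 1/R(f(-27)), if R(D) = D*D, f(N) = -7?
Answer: 1/49 ≈ 0.020408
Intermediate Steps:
R(D) = D²
1/R(f(-27)) = 1/((-7)²) = 1/49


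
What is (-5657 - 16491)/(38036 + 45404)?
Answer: -791/2980 ≈ -0.26544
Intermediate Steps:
(-5657 - 16491)/(38036 + 45404) = -22148/83440 = -22148*1/83440 = -791/2980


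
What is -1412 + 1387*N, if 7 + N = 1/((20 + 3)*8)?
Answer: -2044877/184 ≈ -11113.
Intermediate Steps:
N = -1287/184 (N = -7 + 1/((20 + 3)*8) = -7 + 1/(23*8) = -7 + 1/184 = -1287/184 ≈ -6.9946)
-1412 + 1387*N = -1412 + 1387*(-1287/184) = -1412 - 1785069/184 = -2044877/184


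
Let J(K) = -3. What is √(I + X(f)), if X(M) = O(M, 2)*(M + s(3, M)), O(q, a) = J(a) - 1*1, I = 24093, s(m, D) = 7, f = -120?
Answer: √24545 ≈ 156.67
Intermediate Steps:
O(q, a) = -4 (O(q, a) = -3 - 1*1 = -3 - 1 = -4)
X(M) = -28 - 4*M (X(M) = -4*(M + 7) = -4*(7 + M) = -28 - 4*M)
√(I + X(f)) = √(24093 + (-28 - 4*(-120))) = √(24093 + (-28 + 480)) = √(24093 + 452) = √24545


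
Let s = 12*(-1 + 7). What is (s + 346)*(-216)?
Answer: -90288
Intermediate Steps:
s = 72 (s = 12*6 = 72)
(s + 346)*(-216) = (72 + 346)*(-216) = 418*(-216) = -90288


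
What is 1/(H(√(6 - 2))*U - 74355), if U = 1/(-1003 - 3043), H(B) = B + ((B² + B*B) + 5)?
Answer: -4046/300840345 ≈ -1.3449e-5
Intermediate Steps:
H(B) = 5 + B + 2*B² (H(B) = B + ((B² + B²) + 5) = B + (2*B² + 5) = B + (5 + 2*B²) = 5 + B + 2*B²)
U = -1/4046 (U = 1/(-4046) = -1/4046 ≈ -0.00024716)
1/(H(√(6 - 2))*U - 74355) = 1/((5 + √(6 - 2) + 2*(√(6 - 2))²)*(-1/4046) - 74355) = 1/((5 + √4 + 2*(√4)²)*(-1/4046) - 74355) = 1/((5 + 2 + 2*2²)*(-1/4046) - 74355) = 1/((5 + 2 + 2*4)*(-1/4046) - 74355) = 1/((5 + 2 + 8)*(-1/4046) - 74355) = 1/(15*(-1/4046) - 74355) = 1/(-15/4046 - 74355) = 1/(-300840345/4046) = -4046/300840345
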